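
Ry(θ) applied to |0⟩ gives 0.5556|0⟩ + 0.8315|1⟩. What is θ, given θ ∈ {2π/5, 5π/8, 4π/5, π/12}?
5π/8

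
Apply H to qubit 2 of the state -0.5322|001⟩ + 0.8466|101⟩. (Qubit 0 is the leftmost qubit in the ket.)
-0.3763|000⟩ + 0.3763|001⟩ + 0.5986|100⟩ - 0.5986|101⟩

H on qubit 2 mixes each pair of kets that differ only in qubit 2: amplitudes (a, b) of (|…0…⟩, |…1…⟩) become ((a + b)/√2, (a − b)/√2). Kets absent from the input have amplitude 0.
(|000⟩, |001⟩): (a, b) = (0, -0.5322) → (-0.3763, 0.3763)
(|100⟩, |101⟩): (a, b) = (0, 0.8466) → (0.5986, -0.5986)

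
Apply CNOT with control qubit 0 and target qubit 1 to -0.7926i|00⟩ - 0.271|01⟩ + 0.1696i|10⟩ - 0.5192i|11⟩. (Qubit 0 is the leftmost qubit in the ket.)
-0.7926i|00⟩ - 0.271|01⟩ - 0.5192i|10⟩ + 0.1696i|11⟩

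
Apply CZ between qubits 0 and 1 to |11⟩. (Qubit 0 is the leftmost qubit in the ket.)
-|11⟩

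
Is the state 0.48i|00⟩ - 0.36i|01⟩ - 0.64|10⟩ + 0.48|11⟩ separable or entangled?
Separable

Writing the state as a|00⟩ + b|01⟩ + c|10⟩ + d|11⟩, it is a product state iff ad − bc = 0.
Here (a, b, c, d) = (0.48i, -0.36i, -0.64, 0.48): ad − bc = (0.48i)(0.48) − (-0.36i)(-0.64) = 0, so the state is separable.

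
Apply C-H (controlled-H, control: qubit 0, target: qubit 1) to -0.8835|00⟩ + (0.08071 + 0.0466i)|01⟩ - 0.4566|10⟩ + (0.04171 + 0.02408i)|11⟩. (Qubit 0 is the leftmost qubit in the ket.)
-0.8835|00⟩ + (0.08071 + 0.0466i)|01⟩ + (-0.2934 + 0.01703i)|10⟩ + (-0.3524 - 0.01703i)|11⟩

C-H leaves the control-|0⟩ kets |00⟩, |01⟩ unchanged and applies H to qubit 1 on the control-|1⟩ pair (|10⟩, |11⟩).
H = [[1/√2, 1/√2], [1/√2, -1/√2]].
With a = amp(|10⟩) = -0.4566 and b = amp(|11⟩) = (0.04171 + 0.02408i):
new amp(|10⟩) = (1/√2)·a + (1/√2)·b = (-0.2934 + 0.01703i)
new amp(|11⟩) = (1/√2)·a + (-1/√2)·b = (-0.3524 - 0.01703i)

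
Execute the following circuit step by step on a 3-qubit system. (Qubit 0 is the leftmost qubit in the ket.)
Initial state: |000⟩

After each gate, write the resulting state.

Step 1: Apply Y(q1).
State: i|010⟩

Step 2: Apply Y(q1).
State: |000⟩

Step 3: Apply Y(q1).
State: i|010⟩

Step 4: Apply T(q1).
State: (-1/√2 + (1/√2)i)|010⟩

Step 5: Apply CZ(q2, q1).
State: (-1/√2 + (1/√2)i)|010⟩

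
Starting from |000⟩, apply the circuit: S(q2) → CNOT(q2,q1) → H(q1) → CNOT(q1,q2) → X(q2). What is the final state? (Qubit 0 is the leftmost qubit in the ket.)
1/√2|001⟩ + 1/√2|010⟩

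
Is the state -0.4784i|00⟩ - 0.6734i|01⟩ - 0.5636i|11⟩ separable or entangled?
Entangled

Writing the state as a|00⟩ + b|01⟩ + c|10⟩ + d|11⟩, it is a product state iff ad − bc = 0.
Here (a, b, c, d) = (-0.4784i, -0.6734i, 0, -0.5636i): ad − bc = (-0.4784i)(-0.5636i) − (-0.6734i)(0) = -0.2696 ≠ 0, so the state is entangled.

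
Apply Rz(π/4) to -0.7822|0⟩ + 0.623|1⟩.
(-0.7227 + 0.2993i)|0⟩ + (0.5756 + 0.2384i)|1⟩

Rz(π/4) = [[e^(−iθ/2), 0], [0, e^(iθ/2)]] with e^(±iθ/2) = cos(θ/2) ± i·sin(θ/2); θ = π/4, cos(θ/2) ≈ 0.92388, sin(θ/2) ≈ 0.382683.
With a = amp(|0⟩) = -0.7822 and b = amp(|1⟩) = 0.623:
new amp(|0⟩) = (0.92388 - 0.382683i)·a = (-0.7227 + 0.2993i)
new amp(|1⟩) = (0.92388 + 0.382683i)·b = (0.5756 + 0.2384i)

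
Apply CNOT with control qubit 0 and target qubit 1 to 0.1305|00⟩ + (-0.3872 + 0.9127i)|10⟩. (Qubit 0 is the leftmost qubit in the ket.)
0.1305|00⟩ + (-0.3872 + 0.9127i)|11⟩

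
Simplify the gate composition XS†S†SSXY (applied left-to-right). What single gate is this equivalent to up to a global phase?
Y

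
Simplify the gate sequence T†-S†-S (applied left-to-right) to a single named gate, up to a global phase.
T†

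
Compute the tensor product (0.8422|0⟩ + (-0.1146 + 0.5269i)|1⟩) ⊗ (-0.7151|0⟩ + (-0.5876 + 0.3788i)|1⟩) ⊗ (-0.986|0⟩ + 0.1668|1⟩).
0.5938|000⟩ - 0.1005|001⟩ + (0.4879 - 0.3146i)|010⟩ + (-0.08255 + 0.05321i)|011⟩ + (-0.0808 + 0.3715i)|100⟩ + (0.01367 - 0.06285i)|101⟩ + (0.1304 + 0.3481i)|110⟩ + (-0.02206 - 0.05888i)|111⟩

amp(|b₁b₂…⟩) = product of the factor amplitudes for bits b₁, b₂, …; only kets whose every factor amplitude is nonzero survive.
|000⟩: (0.8422)(-0.7151)(-0.986) = 0.5938
|001⟩: (0.8422)(-0.7151)(0.1668) = -0.1005
|010⟩: (0.8422)(-0.5876 + 0.3788i)(-0.986) = (0.4879 - 0.3146i)
|011⟩: (0.8422)(-0.5876 + 0.3788i)(0.1668) = (-0.08255 + 0.05321i)
|100⟩: (-0.1146 + 0.5269i)(-0.7151)(-0.986) = (-0.0808 + 0.3715i)
|101⟩: (-0.1146 + 0.5269i)(-0.7151)(0.1668) = (0.01367 - 0.06285i)
|110⟩: (-0.1146 + 0.5269i)(-0.5876 + 0.3788i)(-0.986) = (0.1304 + 0.3481i)
|111⟩: (-0.1146 + 0.5269i)(-0.5876 + 0.3788i)(0.1668) = (-0.02206 - 0.05888i)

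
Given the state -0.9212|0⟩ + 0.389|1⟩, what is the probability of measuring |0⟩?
0.8486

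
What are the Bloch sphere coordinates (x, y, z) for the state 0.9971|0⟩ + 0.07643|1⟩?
(0.1524, 0, 0.9884)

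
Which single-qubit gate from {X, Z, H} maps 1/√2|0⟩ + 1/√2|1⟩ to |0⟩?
H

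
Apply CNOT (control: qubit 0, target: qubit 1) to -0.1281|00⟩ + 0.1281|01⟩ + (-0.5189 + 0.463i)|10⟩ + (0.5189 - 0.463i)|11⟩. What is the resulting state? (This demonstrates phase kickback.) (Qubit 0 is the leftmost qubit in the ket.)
-0.1281|00⟩ + 0.1281|01⟩ + (0.5189 - 0.463i)|10⟩ + (-0.5189 + 0.463i)|11⟩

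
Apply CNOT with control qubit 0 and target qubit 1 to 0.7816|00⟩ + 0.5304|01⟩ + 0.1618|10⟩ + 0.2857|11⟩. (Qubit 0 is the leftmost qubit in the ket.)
0.7816|00⟩ + 0.5304|01⟩ + 0.2857|10⟩ + 0.1618|11⟩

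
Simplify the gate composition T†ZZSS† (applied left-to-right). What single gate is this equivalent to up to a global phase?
T†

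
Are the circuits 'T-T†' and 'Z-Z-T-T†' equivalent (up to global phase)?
Yes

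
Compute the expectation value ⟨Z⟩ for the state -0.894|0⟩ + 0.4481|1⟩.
0.5984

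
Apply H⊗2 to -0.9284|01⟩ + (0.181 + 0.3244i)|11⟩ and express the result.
(-0.3737 + 0.1622i)|00⟩ + (0.3737 - 0.1622i)|01⟩ + (-0.5547 - 0.1622i)|10⟩ + (0.5547 + 0.1622i)|11⟩

H⊗2 gives amp(|y⟩) = (1/2) Σ_x (−1)^(x·y) amp(|x⟩), where x·y is the number of positions in which both x and y have a 1.
|00⟩: (-0.9284 + (0.181 + 0.3244i))/2 = (-0.3737 + 0.1622i)
|01⟩: (0.9284 - (0.181 + 0.3244i))/2 = (0.3737 - 0.1622i)
|10⟩: (-0.9284 - (0.181 + 0.3244i))/2 = (-0.5547 - 0.1622i)
|11⟩: (0.9284 + (0.181 + 0.3244i))/2 = (0.5547 + 0.1622i)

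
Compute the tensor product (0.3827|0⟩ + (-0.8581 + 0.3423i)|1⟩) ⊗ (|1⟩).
0.3827|01⟩ + (-0.8581 + 0.3423i)|11⟩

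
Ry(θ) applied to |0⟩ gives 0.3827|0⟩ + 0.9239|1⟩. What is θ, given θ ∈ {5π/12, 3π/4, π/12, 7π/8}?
3π/4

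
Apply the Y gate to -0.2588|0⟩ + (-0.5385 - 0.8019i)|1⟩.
(-0.8019 + 0.5385i)|0⟩ - 0.2588i|1⟩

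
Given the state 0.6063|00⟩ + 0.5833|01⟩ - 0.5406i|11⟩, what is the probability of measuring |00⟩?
0.3676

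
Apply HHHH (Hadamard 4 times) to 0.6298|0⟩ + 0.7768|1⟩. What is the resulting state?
0.6298|0⟩ + 0.7768|1⟩

H² = I, so an even number of Hadamards cancels: H^4 = I and the state is unchanged.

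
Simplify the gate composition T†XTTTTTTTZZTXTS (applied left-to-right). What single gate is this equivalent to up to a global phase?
S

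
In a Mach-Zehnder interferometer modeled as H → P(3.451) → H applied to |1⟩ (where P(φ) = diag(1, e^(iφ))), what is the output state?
(0.9763 + 0.1522i)|0⟩ + (0.02374 - 0.1522i)|1⟩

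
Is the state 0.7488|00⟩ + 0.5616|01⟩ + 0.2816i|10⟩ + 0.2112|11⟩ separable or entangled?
Entangled

Writing the state as a|00⟩ + b|01⟩ + c|10⟩ + d|11⟩, it is a product state iff ad − bc = 0.
Here (a, b, c, d) = (0.7488, 0.5616, 0.2816i, 0.2112): ad − bc = (0.7488)(0.2112) − (0.5616)(0.2816i) = (0.1581 - 0.1581i) ≠ 0, so the state is entangled.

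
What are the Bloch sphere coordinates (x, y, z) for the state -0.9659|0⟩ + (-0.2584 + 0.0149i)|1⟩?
(0.4992, -0.02878, 0.866)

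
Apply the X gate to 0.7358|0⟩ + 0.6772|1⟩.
0.6772|0⟩ + 0.7358|1⟩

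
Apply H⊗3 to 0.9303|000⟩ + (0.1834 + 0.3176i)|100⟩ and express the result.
(0.3938 + 0.1123i)|000⟩ + (0.3938 + 0.1123i)|001⟩ + (0.3938 + 0.1123i)|010⟩ + (0.3938 + 0.1123i)|011⟩ + (0.2641 - 0.1123i)|100⟩ + (0.2641 - 0.1123i)|101⟩ + (0.2641 - 0.1123i)|110⟩ + (0.2641 - 0.1123i)|111⟩

H⊗3 gives amp(|y⟩) = (1/2√2) Σ_x (−1)^(x·y) amp(|x⟩), where x·y is the number of positions in which both x and y have a 1.
|000⟩: (0.9303 + (0.1834 + 0.3176i))/(2√2) = (0.3938 + 0.1123i)
|001⟩: (0.9303 + (0.1834 + 0.3176i))/(2√2) = (0.3938 + 0.1123i)
|010⟩: (0.9303 + (0.1834 + 0.3176i))/(2√2) = (0.3938 + 0.1123i)
|011⟩: (0.9303 + (0.1834 + 0.3176i))/(2√2) = (0.3938 + 0.1123i)
|100⟩: (0.9303 - (0.1834 + 0.3176i))/(2√2) = (0.2641 - 0.1123i)
|101⟩: (0.9303 - (0.1834 + 0.3176i))/(2√2) = (0.2641 - 0.1123i)
|110⟩: (0.9303 - (0.1834 + 0.3176i))/(2√2) = (0.2641 - 0.1123i)
|111⟩: (0.9303 - (0.1834 + 0.3176i))/(2√2) = (0.2641 - 0.1123i)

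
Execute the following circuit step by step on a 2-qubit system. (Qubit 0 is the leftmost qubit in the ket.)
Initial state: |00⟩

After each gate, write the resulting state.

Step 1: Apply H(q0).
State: 1/√2|00⟩ + 1/√2|10⟩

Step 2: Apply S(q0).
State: 1/√2|00⟩ + (1/√2)i|10⟩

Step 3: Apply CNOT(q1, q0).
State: 1/√2|00⟩ + (1/√2)i|10⟩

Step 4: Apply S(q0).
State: 1/√2|00⟩ - 1/√2|10⟩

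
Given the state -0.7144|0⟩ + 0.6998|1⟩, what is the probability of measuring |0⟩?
0.5104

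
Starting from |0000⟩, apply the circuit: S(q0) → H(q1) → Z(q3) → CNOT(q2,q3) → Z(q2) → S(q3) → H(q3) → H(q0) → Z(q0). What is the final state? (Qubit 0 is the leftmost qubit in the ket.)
1/√8|0000⟩ + 1/√8|0001⟩ + 1/√8|0100⟩ + 1/√8|0101⟩ - 1/√8|1000⟩ - 1/√8|1001⟩ - 1/√8|1100⟩ - 1/√8|1101⟩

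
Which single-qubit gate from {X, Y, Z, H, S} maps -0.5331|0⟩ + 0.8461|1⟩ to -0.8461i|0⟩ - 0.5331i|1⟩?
Y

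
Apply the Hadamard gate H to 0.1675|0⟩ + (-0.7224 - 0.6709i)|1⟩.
(-0.3924 - 0.4744i)|0⟩ + (0.6293 + 0.4744i)|1⟩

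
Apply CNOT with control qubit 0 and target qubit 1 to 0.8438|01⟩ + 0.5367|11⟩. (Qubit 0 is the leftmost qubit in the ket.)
0.8438|01⟩ + 0.5367|10⟩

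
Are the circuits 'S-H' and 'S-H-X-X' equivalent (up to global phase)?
Yes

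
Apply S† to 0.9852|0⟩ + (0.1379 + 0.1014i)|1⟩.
0.9852|0⟩ + (0.1014 - 0.1379i)|1⟩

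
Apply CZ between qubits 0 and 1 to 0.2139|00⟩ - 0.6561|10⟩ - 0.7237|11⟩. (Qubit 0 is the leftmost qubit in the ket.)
0.2139|00⟩ - 0.6561|10⟩ + 0.7237|11⟩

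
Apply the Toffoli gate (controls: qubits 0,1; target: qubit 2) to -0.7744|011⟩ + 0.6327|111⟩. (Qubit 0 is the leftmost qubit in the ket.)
-0.7744|011⟩ + 0.6327|110⟩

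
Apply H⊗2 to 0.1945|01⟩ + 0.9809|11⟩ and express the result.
0.5877|00⟩ - 0.5877|01⟩ - 0.3932|10⟩ + 0.3932|11⟩

H⊗2 gives amp(|y⟩) = (1/2) Σ_x (−1)^(x·y) amp(|x⟩), where x·y is the number of positions in which both x and y have a 1.
|00⟩: (0.1945 + 0.9809)/2 = 0.5877
|01⟩: (-0.1945 - 0.9809)/2 = -0.5877
|10⟩: (0.1945 - 0.9809)/2 = -0.3932
|11⟩: (-0.1945 + 0.9809)/2 = 0.3932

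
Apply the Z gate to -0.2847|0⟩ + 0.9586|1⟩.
-0.2847|0⟩ - 0.9586|1⟩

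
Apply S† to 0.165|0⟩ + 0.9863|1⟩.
0.165|0⟩ - 0.9863i|1⟩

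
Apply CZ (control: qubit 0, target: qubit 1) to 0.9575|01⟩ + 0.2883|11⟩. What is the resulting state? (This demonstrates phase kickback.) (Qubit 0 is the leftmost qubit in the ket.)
0.9575|01⟩ - 0.2883|11⟩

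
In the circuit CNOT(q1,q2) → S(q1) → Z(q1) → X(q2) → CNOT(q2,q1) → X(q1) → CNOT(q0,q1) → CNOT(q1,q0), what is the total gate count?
8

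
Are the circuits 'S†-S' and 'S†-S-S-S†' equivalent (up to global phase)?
Yes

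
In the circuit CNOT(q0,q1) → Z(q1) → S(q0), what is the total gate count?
3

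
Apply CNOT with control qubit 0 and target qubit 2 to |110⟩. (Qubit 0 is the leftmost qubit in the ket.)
|111⟩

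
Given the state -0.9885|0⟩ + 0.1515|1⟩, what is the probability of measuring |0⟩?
0.9771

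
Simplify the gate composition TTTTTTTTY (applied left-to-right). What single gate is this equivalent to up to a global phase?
Y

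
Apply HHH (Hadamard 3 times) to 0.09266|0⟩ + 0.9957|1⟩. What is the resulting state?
0.7696|0⟩ - 0.6385|1⟩

H² = I, so H^3 = H: a single Hadamard. With (a, b) = (0.09266, 0.9957), H gives ((a + b)/√2, (a − b)/√2) = (0.7696, -0.6385).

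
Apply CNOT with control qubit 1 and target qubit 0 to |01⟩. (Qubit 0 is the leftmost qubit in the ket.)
|11⟩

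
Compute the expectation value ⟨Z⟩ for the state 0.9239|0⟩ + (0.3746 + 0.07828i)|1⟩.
0.7071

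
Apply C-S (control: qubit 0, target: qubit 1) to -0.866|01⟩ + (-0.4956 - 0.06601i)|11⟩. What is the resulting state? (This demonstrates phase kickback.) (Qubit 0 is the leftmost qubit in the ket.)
-0.866|01⟩ + (0.06601 - 0.4956i)|11⟩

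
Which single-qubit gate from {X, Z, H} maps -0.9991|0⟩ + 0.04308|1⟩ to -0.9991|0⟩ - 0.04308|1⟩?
Z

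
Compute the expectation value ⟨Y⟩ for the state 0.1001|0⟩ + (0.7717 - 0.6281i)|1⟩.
-0.1257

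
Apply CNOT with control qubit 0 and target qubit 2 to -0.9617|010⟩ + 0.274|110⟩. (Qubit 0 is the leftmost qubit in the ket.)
-0.9617|010⟩ + 0.274|111⟩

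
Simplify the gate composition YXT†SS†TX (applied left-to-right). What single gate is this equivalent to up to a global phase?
Y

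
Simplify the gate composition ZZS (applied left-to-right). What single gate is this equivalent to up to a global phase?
S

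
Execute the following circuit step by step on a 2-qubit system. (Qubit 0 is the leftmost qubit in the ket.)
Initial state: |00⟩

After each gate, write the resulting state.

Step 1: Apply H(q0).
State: 1/√2|00⟩ + 1/√2|10⟩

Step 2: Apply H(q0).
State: |00⟩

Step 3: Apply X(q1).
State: |01⟩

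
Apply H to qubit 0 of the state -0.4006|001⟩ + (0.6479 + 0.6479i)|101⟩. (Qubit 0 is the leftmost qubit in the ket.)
(0.1749 + 0.4581i)|001⟩ + (-0.7414 - 0.4581i)|101⟩

H on qubit 0 mixes each pair of kets that differ only in qubit 0: amplitudes (a, b) of (|…0…⟩, |…1…⟩) become ((a + b)/√2, (a − b)/√2). Kets absent from the input have amplitude 0.
(|001⟩, |101⟩): (a, b) = (-0.4006, (0.6479 + 0.6479i)) → ((0.1749 + 0.4581i), (-0.7414 - 0.4581i))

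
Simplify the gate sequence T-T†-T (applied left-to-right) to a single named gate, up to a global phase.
T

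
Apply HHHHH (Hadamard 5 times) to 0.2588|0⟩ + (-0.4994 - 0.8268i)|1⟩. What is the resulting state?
(-0.1701 - 0.5846i)|0⟩ + (0.5361 + 0.5846i)|1⟩

H² = I, so H^5 = H: a single Hadamard. With (a, b) = (0.2588, (-0.4994 - 0.8268i)), H gives ((a + b)/√2, (a − b)/√2) = ((-0.1701 - 0.5846i), (0.5361 + 0.5846i)).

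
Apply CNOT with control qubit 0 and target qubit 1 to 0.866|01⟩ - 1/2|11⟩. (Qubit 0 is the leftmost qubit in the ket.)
0.866|01⟩ - 1/2|10⟩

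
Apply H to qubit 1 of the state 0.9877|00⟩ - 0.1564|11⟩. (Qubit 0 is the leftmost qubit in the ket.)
0.6984|00⟩ + 0.6984|01⟩ - 0.1106|10⟩ + 0.1106|11⟩

H on qubit 1 mixes each pair of kets that differ only in qubit 1: amplitudes (a, b) of (|…0…⟩, |…1…⟩) become ((a + b)/√2, (a − b)/√2). Kets absent from the input have amplitude 0.
(|00⟩, |01⟩): (a, b) = (0.9877, 0) → (0.6984, 0.6984)
(|10⟩, |11⟩): (a, b) = (0, -0.1564) → (-0.1106, 0.1106)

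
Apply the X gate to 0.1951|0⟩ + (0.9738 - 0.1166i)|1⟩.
(0.9738 - 0.1166i)|0⟩ + 0.1951|1⟩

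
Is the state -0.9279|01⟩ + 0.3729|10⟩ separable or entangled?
Entangled

Writing the state as a|00⟩ + b|01⟩ + c|10⟩ + d|11⟩, it is a product state iff ad − bc = 0.
Here (a, b, c, d) = (0, -0.9279, 0.3729, 0): ad − bc = (0)(0) − (-0.9279)(0.3729) = 0.346 ≠ 0, so the state is entangled.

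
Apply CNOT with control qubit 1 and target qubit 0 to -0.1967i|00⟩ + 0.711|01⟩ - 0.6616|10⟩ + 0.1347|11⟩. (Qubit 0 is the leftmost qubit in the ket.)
-0.1967i|00⟩ + 0.1347|01⟩ - 0.6616|10⟩ + 0.711|11⟩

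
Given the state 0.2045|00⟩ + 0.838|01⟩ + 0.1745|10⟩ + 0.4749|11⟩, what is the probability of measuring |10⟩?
0.03045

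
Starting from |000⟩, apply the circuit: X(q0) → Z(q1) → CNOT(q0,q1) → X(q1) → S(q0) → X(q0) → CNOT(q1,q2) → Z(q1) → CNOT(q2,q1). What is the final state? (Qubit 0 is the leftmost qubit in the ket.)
i|000⟩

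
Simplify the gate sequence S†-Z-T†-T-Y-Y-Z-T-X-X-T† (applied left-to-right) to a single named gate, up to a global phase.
S†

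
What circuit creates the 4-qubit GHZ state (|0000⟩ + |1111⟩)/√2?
H(q0) → CNOT(q0,q1) → CNOT(q0,q2) → CNOT(q0,q3)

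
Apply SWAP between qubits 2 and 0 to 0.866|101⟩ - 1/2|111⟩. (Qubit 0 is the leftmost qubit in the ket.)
0.866|101⟩ - 1/2|111⟩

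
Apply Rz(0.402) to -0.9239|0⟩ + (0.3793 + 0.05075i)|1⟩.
(-0.9053 + 0.1845i)|0⟩ + (0.3615 + 0.1255i)|1⟩

Rz(0.402) = [[e^(−iθ/2), 0], [0, e^(iθ/2)]] with e^(±iθ/2) = cos(θ/2) ± i·sin(θ/2); θ = 0.402, cos(θ/2) ≈ 0.979867, sin(θ/2) ≈ 0.199649.
With a = amp(|0⟩) = -0.9239 and b = amp(|1⟩) = (0.3793 + 0.05075i):
new amp(|0⟩) = (0.979867 - 0.199649i)·a = (-0.9053 + 0.1845i)
new amp(|1⟩) = (0.979867 + 0.199649i)·b = (0.3615 + 0.1255i)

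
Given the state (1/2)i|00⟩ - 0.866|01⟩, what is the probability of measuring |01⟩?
0.75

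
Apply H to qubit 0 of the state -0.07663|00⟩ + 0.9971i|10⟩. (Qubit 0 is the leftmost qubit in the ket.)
(-0.05419 + 0.7051i)|00⟩ + (-0.05419 - 0.7051i)|10⟩

H on qubit 0 mixes each pair of kets that differ only in qubit 0: amplitudes (a, b) of (|…0…⟩, |…1…⟩) become ((a + b)/√2, (a − b)/√2). Kets absent from the input have amplitude 0.
(|00⟩, |10⟩): (a, b) = (-0.07663, 0.9971i) → ((-0.05419 + 0.7051i), (-0.05419 - 0.7051i))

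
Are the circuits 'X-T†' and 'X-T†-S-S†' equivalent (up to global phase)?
Yes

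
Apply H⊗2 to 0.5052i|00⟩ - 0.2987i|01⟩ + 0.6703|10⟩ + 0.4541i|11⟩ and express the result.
(0.3352 + 0.3303i)|00⟩ + (0.3352 + 0.1749i)|01⟩ + (-0.3352 - 0.1238i)|10⟩ + (-0.3352 + 0.629i)|11⟩

H⊗2 gives amp(|y⟩) = (1/2) Σ_x (−1)^(x·y) amp(|x⟩), where x·y is the number of positions in which both x and y have a 1.
|00⟩: (0.5052i - 0.2987i + 0.6703 + 0.4541i)/2 = (0.3352 + 0.3303i)
|01⟩: (0.5052i + 0.2987i + 0.6703 - 0.4541i)/2 = (0.3352 + 0.1749i)
|10⟩: (0.5052i - 0.2987i - 0.6703 - 0.4541i)/2 = (-0.3352 - 0.1238i)
|11⟩: (0.5052i + 0.2987i - 0.6703 + 0.4541i)/2 = (-0.3352 + 0.629i)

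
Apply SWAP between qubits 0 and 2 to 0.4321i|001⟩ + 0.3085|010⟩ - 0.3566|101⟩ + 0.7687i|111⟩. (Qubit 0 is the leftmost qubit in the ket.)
0.3085|010⟩ + 0.4321i|100⟩ - 0.3566|101⟩ + 0.7687i|111⟩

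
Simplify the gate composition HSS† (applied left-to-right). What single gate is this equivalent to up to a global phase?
H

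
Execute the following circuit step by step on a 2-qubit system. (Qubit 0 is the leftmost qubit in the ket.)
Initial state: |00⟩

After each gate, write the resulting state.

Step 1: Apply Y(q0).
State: i|10⟩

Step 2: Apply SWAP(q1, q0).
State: i|01⟩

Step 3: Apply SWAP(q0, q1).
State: i|10⟩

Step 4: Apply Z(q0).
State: -i|10⟩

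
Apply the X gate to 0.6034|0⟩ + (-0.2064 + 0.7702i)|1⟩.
(-0.2064 + 0.7702i)|0⟩ + 0.6034|1⟩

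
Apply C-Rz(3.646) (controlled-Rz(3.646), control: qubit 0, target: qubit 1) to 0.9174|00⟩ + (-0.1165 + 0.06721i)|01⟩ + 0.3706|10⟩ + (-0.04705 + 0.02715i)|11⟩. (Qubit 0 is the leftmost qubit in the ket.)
0.9174|00⟩ + (-0.1165 + 0.06721i)|01⟩ + (-0.09248 - 0.3589i)|10⟩ + (-0.01455 - 0.05234i)|11⟩

C-Rz(3.646) leaves the control-|0⟩ kets |00⟩, |01⟩ unchanged and applies Rz(3.646) to qubit 1 on the control-|1⟩ pair (|10⟩, |11⟩).
Rz(3.646) = [[e^(−iθ/2), 0], [0, e^(iθ/2)]] with e^(±iθ/2) = cos(θ/2) ± i·sin(θ/2); θ = 3.646, cos(θ/2) ≈ -0.249539, sin(θ/2) ≈ 0.968365.
With a = amp(|10⟩) = 0.3706 and b = amp(|11⟩) = (-0.04705 + 0.02715i):
new amp(|10⟩) = (-0.249539 - 0.968365i)·a = (-0.09248 - 0.3589i)
new amp(|11⟩) = (-0.249539 + 0.968365i)·b = (-0.01455 - 0.05234i)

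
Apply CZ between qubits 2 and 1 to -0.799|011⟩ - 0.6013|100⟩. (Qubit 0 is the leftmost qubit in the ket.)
0.799|011⟩ - 0.6013|100⟩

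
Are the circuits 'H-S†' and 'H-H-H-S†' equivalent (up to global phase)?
Yes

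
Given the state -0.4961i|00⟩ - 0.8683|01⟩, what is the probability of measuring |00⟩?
0.2461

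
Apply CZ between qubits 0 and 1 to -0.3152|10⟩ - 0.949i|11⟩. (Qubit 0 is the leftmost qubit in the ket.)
-0.3152|10⟩ + 0.949i|11⟩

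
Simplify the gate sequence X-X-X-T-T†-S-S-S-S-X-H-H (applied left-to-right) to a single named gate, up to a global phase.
I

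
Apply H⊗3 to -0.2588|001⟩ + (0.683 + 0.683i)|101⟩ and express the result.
(0.15 + 0.2415i)|000⟩ + (-0.15 - 0.2415i)|001⟩ + (0.15 + 0.2415i)|010⟩ + (-0.15 - 0.2415i)|011⟩ + (-0.333 - 0.2415i)|100⟩ + (0.333 + 0.2415i)|101⟩ + (-0.333 - 0.2415i)|110⟩ + (0.333 + 0.2415i)|111⟩

H⊗3 gives amp(|y⟩) = (1/2√2) Σ_x (−1)^(x·y) amp(|x⟩), where x·y is the number of positions in which both x and y have a 1.
|000⟩: (-0.2588 + (0.683 + 0.683i))/(2√2) = (0.15 + 0.2415i)
|001⟩: (0.2588 - (0.683 + 0.683i))/(2√2) = (-0.15 - 0.2415i)
|010⟩: (-0.2588 + (0.683 + 0.683i))/(2√2) = (0.15 + 0.2415i)
|011⟩: (0.2588 - (0.683 + 0.683i))/(2√2) = (-0.15 - 0.2415i)
|100⟩: (-0.2588 - (0.683 + 0.683i))/(2√2) = (-0.333 - 0.2415i)
|101⟩: (0.2588 + (0.683 + 0.683i))/(2√2) = (0.333 + 0.2415i)
|110⟩: (-0.2588 - (0.683 + 0.683i))/(2√2) = (-0.333 - 0.2415i)
|111⟩: (0.2588 + (0.683 + 0.683i))/(2√2) = (0.333 + 0.2415i)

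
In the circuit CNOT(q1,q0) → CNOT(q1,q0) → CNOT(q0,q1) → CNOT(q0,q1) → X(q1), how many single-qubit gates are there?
1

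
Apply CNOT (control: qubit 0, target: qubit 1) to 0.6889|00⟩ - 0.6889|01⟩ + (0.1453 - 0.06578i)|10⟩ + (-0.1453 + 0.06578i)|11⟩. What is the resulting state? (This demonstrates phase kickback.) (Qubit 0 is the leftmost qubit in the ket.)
0.6889|00⟩ - 0.6889|01⟩ + (-0.1453 + 0.06578i)|10⟩ + (0.1453 - 0.06578i)|11⟩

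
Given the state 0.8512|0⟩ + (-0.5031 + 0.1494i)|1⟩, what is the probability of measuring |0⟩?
0.7245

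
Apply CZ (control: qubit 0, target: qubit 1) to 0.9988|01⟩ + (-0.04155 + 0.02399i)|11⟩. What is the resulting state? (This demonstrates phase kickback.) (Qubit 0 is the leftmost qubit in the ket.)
0.9988|01⟩ + (0.04155 - 0.02399i)|11⟩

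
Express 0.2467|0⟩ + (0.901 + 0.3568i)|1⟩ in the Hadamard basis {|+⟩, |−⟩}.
(0.8115 + 0.2523i)|+⟩ + (-0.4627 - 0.2523i)|−⟩

With |ψ⟩ = α|0⟩ + β|1⟩, the Hadamard-basis coefficients are ⟨+|ψ⟩ = (α + β)/√2 and ⟨−|ψ⟩ = (α − β)/√2.
Here α = 0.2467, β = (0.901 + 0.3568i): (α + β)/√2 = (0.8115 + 0.2523i), (α − β)/√2 = (-0.4627 - 0.2523i).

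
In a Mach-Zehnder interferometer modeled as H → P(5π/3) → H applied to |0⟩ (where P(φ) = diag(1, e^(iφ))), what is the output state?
(0.75 - 0.433i)|0⟩ + (0.25 + 0.433i)|1⟩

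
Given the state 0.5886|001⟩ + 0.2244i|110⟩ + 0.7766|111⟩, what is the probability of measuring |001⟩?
0.3464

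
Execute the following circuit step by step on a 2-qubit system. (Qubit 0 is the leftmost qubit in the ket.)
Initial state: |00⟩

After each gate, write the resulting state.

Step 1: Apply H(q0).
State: 1/√2|00⟩ + 1/√2|10⟩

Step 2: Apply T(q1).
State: 1/√2|00⟩ + 1/√2|10⟩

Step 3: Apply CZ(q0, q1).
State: 1/√2|00⟩ + 1/√2|10⟩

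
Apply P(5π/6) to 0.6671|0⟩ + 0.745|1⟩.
0.6671|0⟩ + (-0.6452 + 0.3725i)|1⟩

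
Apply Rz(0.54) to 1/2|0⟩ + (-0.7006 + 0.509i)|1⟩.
(0.4819 - 0.1334i)|0⟩ + (-0.811 + 0.3037i)|1⟩

Rz(0.54) = [[e^(−iθ/2), 0], [0, e^(iθ/2)]] with e^(±iθ/2) = cos(θ/2) ± i·sin(θ/2); θ = 0.54, cos(θ/2) ≈ 0.963771, sin(θ/2) ≈ 0.266731.
With a = amp(|0⟩) = 1/2 and b = amp(|1⟩) = (-0.7006 + 0.509i):
new amp(|0⟩) = (0.963771 - 0.266731i)·a = (0.4819 - 0.1334i)
new amp(|1⟩) = (0.963771 + 0.266731i)·b = (-0.811 + 0.3037i)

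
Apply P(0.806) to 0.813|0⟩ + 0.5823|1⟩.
0.813|0⟩ + (0.4032 + 0.4201i)|1⟩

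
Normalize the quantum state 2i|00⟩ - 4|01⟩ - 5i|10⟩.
0.2981i|00⟩ - 0.5963|01⟩ - 0.7454i|10⟩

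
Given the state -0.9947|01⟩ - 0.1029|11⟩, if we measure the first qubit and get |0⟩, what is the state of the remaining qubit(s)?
-|1⟩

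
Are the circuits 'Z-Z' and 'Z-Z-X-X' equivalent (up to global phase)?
Yes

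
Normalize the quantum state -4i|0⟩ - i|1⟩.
-0.9701i|0⟩ - 0.2425i|1⟩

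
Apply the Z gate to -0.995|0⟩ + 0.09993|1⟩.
-0.995|0⟩ - 0.09993|1⟩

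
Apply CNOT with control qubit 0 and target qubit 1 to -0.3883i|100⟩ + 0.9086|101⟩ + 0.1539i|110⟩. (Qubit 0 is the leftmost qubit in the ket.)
0.1539i|100⟩ - 0.3883i|110⟩ + 0.9086|111⟩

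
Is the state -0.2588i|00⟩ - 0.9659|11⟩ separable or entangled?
Entangled

Writing the state as a|00⟩ + b|01⟩ + c|10⟩ + d|11⟩, it is a product state iff ad − bc = 0.
Here (a, b, c, d) = (-0.2588i, 0, 0, -0.9659): ad − bc = (-0.2588i)(-0.9659) − (0)(0) = 0.25i ≠ 0, so the state is entangled.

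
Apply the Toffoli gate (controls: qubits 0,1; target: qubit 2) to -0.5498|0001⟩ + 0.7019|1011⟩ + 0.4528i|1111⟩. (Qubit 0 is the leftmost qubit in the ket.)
-0.5498|0001⟩ + 0.7019|1011⟩ + 0.4528i|1101⟩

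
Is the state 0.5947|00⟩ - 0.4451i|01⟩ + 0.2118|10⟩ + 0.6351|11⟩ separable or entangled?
Entangled

Writing the state as a|00⟩ + b|01⟩ + c|10⟩ + d|11⟩, it is a product state iff ad − bc = 0.
Here (a, b, c, d) = (0.5947, -0.4451i, 0.2118, 0.6351): ad − bc = (0.5947)(0.6351) − (-0.4451i)(0.2118) = (0.3777 + 0.09427i) ≠ 0, so the state is entangled.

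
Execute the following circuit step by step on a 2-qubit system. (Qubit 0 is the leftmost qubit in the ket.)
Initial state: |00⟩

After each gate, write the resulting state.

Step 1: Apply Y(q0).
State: i|10⟩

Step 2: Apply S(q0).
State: -|10⟩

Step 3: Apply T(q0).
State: (-1/√2 - (1/√2)i)|10⟩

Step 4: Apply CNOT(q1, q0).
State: (-1/√2 - (1/√2)i)|10⟩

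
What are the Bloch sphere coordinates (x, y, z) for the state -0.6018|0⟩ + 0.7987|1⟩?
(-0.9613, 0, -0.2758)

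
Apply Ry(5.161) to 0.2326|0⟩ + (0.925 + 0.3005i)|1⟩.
(-0.6891 - 0.1599i)|0⟩ + (-0.6594 - 0.2544i)|1⟩

Ry(5.161) = [[cos(θ/2), −sin(θ/2)], [sin(θ/2), cos(θ/2)]]; θ = 5.161, cos(θ/2) ≈ -0.846674, sin(θ/2) ≈ 0.532112.
With a = amp(|0⟩) = 0.2326 and b = amp(|1⟩) = (0.925 + 0.3005i):
new amp(|0⟩) = (-0.846674)·a + (-0.532112)·b = (-0.6891 - 0.1599i)
new amp(|1⟩) = (0.532112)·a + (-0.846674)·b = (-0.6594 - 0.2544i)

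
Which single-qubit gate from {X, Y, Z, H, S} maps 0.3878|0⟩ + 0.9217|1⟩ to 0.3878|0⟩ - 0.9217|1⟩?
Z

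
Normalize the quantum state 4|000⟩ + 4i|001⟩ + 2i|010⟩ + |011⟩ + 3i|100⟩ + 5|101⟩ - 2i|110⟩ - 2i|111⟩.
0.45|000⟩ + 0.45i|001⟩ + 0.225i|010⟩ + 0.1125|011⟩ + 0.3375i|100⟩ + 0.5625|101⟩ - 0.225i|110⟩ - 0.225i|111⟩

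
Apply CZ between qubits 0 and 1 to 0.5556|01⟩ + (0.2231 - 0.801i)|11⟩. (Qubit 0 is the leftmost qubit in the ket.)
0.5556|01⟩ + (-0.2231 + 0.801i)|11⟩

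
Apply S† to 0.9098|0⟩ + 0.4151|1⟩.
0.9098|0⟩ - 0.4151i|1⟩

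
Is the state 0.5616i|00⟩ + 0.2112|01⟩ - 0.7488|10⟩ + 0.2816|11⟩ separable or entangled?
Entangled

Writing the state as a|00⟩ + b|01⟩ + c|10⟩ + d|11⟩, it is a product state iff ad − bc = 0.
Here (a, b, c, d) = (0.5616i, 0.2112, -0.7488, 0.2816): ad − bc = (0.5616i)(0.2816) − (0.2112)(-0.7488) = (0.1581 + 0.1581i) ≠ 0, so the state is entangled.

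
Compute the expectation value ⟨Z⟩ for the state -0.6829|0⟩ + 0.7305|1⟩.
-0.06728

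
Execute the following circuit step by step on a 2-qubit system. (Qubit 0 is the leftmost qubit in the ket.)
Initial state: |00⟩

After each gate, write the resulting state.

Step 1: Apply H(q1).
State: 1/√2|00⟩ + 1/√2|01⟩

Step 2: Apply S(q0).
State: 1/√2|00⟩ + 1/√2|01⟩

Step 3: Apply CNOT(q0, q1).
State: 1/√2|00⟩ + 1/√2|01⟩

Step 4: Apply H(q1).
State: |00⟩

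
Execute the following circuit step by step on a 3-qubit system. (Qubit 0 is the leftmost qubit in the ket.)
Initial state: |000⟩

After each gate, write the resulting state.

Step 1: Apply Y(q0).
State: i|100⟩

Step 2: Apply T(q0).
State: (-1/√2 + (1/√2)i)|100⟩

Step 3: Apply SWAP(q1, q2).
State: (-1/√2 + (1/√2)i)|100⟩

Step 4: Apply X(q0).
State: (-1/√2 + (1/√2)i)|000⟩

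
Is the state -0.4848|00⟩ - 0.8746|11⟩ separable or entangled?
Entangled

Writing the state as a|00⟩ + b|01⟩ + c|10⟩ + d|11⟩, it is a product state iff ad − bc = 0.
Here (a, b, c, d) = (-0.4848, 0, 0, -0.8746): ad − bc = (-0.4848)(-0.8746) − (0)(0) = 0.424 ≠ 0, so the state is entangled.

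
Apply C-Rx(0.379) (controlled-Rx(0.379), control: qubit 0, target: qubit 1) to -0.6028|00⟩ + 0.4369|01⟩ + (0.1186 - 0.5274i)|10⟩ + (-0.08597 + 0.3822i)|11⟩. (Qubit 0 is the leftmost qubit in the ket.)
-0.6028|00⟩ + 0.4369|01⟩ + (0.1885 - 0.5018i)|10⟩ + (-0.1838 + 0.353i)|11⟩

C-Rx(0.379) leaves the control-|0⟩ kets |00⟩, |01⟩ unchanged and applies Rx(0.379) to qubit 1 on the control-|1⟩ pair (|10⟩, |11⟩).
Rx(0.379) = [[cos(θ/2), −i·sin(θ/2)], [−i·sin(θ/2), cos(θ/2)]]; θ = 0.379, cos(θ/2) ≈ 0.982099, sin(θ/2) ≈ 0.188368.
With a = amp(|10⟩) = (0.1186 - 0.5274i) and b = amp(|11⟩) = (-0.08597 + 0.3822i):
new amp(|10⟩) = (0.982099)·a + (-0.188368i)·b = (0.1885 - 0.5018i)
new amp(|11⟩) = (-0.188368i)·a + (0.982099)·b = (-0.1838 + 0.353i)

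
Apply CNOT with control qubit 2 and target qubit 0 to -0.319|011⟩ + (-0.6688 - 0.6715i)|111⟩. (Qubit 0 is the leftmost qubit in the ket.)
(-0.6688 - 0.6715i)|011⟩ - 0.319|111⟩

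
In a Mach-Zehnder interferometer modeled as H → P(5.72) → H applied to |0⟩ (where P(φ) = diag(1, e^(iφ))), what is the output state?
(0.9228 - 0.2669i)|0⟩ + (0.07722 + 0.2669i)|1⟩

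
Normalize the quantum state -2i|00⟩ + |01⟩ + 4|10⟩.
-0.4364i|00⟩ + 0.2182|01⟩ + 0.8729|10⟩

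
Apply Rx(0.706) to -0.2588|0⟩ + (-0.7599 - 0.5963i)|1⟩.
(-0.449 + 0.2627i)|0⟩ + (-0.713 - 0.4701i)|1⟩

Rx(0.706) = [[cos(θ/2), −i·sin(θ/2)], [−i·sin(θ/2), cos(θ/2)]]; θ = 0.706, cos(θ/2) ≈ 0.93834, sin(θ/2) ≈ 0.345714.
With a = amp(|0⟩) = -0.2588 and b = amp(|1⟩) = (-0.7599 - 0.5963i):
new amp(|0⟩) = (0.93834)·a + (-0.345714i)·b = (-0.449 + 0.2627i)
new amp(|1⟩) = (-0.345714i)·a + (0.93834)·b = (-0.713 - 0.4701i)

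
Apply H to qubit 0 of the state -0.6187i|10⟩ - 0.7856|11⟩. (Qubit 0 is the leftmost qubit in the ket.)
-0.4375i|00⟩ - 0.5555|01⟩ + 0.4375i|10⟩ + 0.5555|11⟩

H on qubit 0 mixes each pair of kets that differ only in qubit 0: amplitudes (a, b) of (|…0…⟩, |…1…⟩) become ((a + b)/√2, (a − b)/√2). Kets absent from the input have amplitude 0.
(|00⟩, |10⟩): (a, b) = (0, -0.6187i) → (-0.4375i, 0.4375i)
(|01⟩, |11⟩): (a, b) = (0, -0.7856) → (-0.5555, 0.5555)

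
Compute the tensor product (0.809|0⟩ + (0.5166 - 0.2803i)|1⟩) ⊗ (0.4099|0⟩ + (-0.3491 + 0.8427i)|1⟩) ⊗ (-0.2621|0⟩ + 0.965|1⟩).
-0.08691|000⟩ + 0.32|001⟩ + (0.07402 - 0.1787i)|010⟩ + (-0.2725 + 0.6579i)|011⟩ + (-0.0555 + 0.03011i)|100⟩ + (0.2043 - 0.1109i)|101⟩ + (-0.01464 - 0.1397i)|110⟩ + (0.05391 + 0.5145i)|111⟩

amp(|b₁b₂…⟩) = product of the factor amplitudes for bits b₁, b₂, …; only kets whose every factor amplitude is nonzero survive.
|000⟩: (0.809)(0.4099)(-0.2621) = -0.08691
|001⟩: (0.809)(0.4099)(0.965) = 0.32
|010⟩: (0.809)(-0.3491 + 0.8427i)(-0.2621) = (0.07402 - 0.1787i)
|011⟩: (0.809)(-0.3491 + 0.8427i)(0.965) = (-0.2725 + 0.6579i)
|100⟩: (0.5166 - 0.2803i)(0.4099)(-0.2621) = (-0.0555 + 0.03011i)
|101⟩: (0.5166 - 0.2803i)(0.4099)(0.965) = (0.2043 - 0.1109i)
|110⟩: (0.5166 - 0.2803i)(-0.3491 + 0.8427i)(-0.2621) = (-0.01464 - 0.1397i)
|111⟩: (0.5166 - 0.2803i)(-0.3491 + 0.8427i)(0.965) = (0.05391 + 0.5145i)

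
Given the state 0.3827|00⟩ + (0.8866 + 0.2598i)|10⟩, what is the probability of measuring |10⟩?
0.8536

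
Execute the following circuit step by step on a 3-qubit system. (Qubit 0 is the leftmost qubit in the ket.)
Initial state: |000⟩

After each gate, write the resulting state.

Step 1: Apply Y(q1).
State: i|010⟩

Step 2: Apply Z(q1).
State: -i|010⟩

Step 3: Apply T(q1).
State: (1/√2 - (1/√2)i)|010⟩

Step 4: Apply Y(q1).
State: (-1/√2 - (1/√2)i)|000⟩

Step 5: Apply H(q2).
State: (-1/2 - (1/2)i)|000⟩ + (-1/2 - (1/2)i)|001⟩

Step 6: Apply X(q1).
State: (-1/2 - (1/2)i)|010⟩ + (-1/2 - (1/2)i)|011⟩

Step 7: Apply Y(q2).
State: (-1/2 + (1/2)i)|010⟩ + (1/2 - (1/2)i)|011⟩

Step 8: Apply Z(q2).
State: (-1/2 + (1/2)i)|010⟩ + (-1/2 + (1/2)i)|011⟩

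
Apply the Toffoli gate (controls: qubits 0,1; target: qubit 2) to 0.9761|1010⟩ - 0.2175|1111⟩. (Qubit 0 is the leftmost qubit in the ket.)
0.9761|1010⟩ - 0.2175|1101⟩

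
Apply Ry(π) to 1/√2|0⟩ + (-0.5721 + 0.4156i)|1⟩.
(0.5721 - 0.4156i)|0⟩ + 1/√2|1⟩

Ry(π) = [[cos(θ/2), −sin(θ/2)], [sin(θ/2), cos(θ/2)]]; θ = π, cos(θ/2) ≈ 0, sin(θ/2) ≈ 1.
With a = amp(|0⟩) = 1/√2 and b = amp(|1⟩) = (-0.5721 + 0.4156i):
new amp(|0⟩) = (-1)·b = (0.5721 - 0.4156i)
new amp(|1⟩) = (1)·a = 1/√2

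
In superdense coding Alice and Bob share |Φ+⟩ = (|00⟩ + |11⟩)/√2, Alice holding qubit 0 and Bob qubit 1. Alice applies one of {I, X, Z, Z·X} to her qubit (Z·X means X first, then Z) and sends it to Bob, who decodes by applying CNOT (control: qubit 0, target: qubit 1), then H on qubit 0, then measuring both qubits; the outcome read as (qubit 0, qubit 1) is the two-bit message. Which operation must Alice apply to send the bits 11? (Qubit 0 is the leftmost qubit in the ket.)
Z·X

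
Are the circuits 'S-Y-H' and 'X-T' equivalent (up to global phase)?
No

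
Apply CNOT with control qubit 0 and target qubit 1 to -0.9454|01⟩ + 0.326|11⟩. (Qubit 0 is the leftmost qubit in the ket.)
-0.9454|01⟩ + 0.326|10⟩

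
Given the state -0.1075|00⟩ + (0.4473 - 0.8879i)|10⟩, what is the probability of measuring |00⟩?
0.01156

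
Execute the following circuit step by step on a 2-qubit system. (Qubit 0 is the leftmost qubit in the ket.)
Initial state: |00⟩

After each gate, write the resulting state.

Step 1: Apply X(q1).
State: |01⟩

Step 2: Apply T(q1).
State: (1/√2 + (1/√2)i)|01⟩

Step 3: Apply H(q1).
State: (1/2 + (1/2)i)|00⟩ + (-1/2 - (1/2)i)|01⟩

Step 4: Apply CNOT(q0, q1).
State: (1/2 + (1/2)i)|00⟩ + (-1/2 - (1/2)i)|01⟩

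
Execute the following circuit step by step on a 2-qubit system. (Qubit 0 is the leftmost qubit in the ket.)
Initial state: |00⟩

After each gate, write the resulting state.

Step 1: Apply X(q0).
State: |10⟩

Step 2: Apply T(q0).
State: (1/√2 + (1/√2)i)|10⟩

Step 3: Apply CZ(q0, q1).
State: (1/√2 + (1/√2)i)|10⟩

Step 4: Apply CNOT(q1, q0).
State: (1/√2 + (1/√2)i)|10⟩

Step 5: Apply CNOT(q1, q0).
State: (1/√2 + (1/√2)i)|10⟩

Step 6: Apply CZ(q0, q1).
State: (1/√2 + (1/√2)i)|10⟩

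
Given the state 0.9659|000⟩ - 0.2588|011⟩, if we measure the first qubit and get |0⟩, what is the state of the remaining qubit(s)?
0.9659|00⟩ - 0.2588|11⟩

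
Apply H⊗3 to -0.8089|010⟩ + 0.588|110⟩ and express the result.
-0.0781|000⟩ - 0.0781|001⟩ + 0.0781|010⟩ + 0.0781|011⟩ - 0.4939|100⟩ - 0.4939|101⟩ + 0.4939|110⟩ + 0.4939|111⟩

H⊗3 gives amp(|y⟩) = (1/2√2) Σ_x (−1)^(x·y) amp(|x⟩), where x·y is the number of positions in which both x and y have a 1.
|000⟩: (-0.8089 + 0.588)/(2√2) = -0.0781
|001⟩: (-0.8089 + 0.588)/(2√2) = -0.0781
|010⟩: (0.8089 - 0.588)/(2√2) = 0.0781
|011⟩: (0.8089 - 0.588)/(2√2) = 0.0781
|100⟩: (-0.8089 - 0.588)/(2√2) = -0.4939
|101⟩: (-0.8089 - 0.588)/(2√2) = -0.4939
|110⟩: (0.8089 + 0.588)/(2√2) = 0.4939
|111⟩: (0.8089 + 0.588)/(2√2) = 0.4939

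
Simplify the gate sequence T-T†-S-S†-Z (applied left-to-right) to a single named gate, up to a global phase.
Z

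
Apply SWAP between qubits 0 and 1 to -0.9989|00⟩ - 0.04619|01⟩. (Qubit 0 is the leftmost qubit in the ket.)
-0.9989|00⟩ - 0.04619|10⟩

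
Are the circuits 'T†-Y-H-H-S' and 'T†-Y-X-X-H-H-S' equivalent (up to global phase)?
Yes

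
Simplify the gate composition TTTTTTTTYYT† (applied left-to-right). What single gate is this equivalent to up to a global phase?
T†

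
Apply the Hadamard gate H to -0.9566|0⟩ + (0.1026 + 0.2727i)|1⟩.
(-0.6039 + 0.1928i)|0⟩ + (-0.749 - 0.1928i)|1⟩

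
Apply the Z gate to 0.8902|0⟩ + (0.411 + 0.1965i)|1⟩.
0.8902|0⟩ + (-0.411 - 0.1965i)|1⟩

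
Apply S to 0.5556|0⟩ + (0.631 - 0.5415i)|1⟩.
0.5556|0⟩ + (0.5415 + 0.631i)|1⟩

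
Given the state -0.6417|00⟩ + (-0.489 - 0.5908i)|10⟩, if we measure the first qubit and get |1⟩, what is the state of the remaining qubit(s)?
(-0.6376 - 0.7704i)|0⟩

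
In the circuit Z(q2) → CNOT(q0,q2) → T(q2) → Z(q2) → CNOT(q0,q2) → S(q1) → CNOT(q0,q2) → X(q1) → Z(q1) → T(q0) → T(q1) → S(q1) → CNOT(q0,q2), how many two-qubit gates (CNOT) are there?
4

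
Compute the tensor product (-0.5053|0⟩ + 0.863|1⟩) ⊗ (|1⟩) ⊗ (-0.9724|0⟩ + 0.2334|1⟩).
0.4914|010⟩ - 0.1179|011⟩ - 0.8392|110⟩ + 0.2014|111⟩

amp(|b₁b₂…⟩) = product of the factor amplitudes for bits b₁, b₂, …; only kets whose every factor amplitude is nonzero survive.
|010⟩: (-0.5053)(1)(-0.9724) = 0.4914
|011⟩: (-0.5053)(1)(0.2334) = -0.1179
|110⟩: (0.863)(1)(-0.9724) = -0.8392
|111⟩: (0.863)(1)(0.2334) = 0.2014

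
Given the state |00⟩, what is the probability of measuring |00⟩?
1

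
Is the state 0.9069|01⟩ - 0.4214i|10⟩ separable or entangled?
Entangled

Writing the state as a|00⟩ + b|01⟩ + c|10⟩ + d|11⟩, it is a product state iff ad − bc = 0.
Here (a, b, c, d) = (0, 0.9069, -0.4214i, 0): ad − bc = (0)(0) − (0.9069)(-0.4214i) = 0.3822i ≠ 0, so the state is entangled.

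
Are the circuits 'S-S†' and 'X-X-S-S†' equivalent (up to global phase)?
Yes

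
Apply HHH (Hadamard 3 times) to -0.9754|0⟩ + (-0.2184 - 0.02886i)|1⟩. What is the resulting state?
(-0.8441 - 0.02041i)|0⟩ + (-0.5353 + 0.02041i)|1⟩

H² = I, so H^3 = H: a single Hadamard. With (a, b) = (-0.9754, (-0.2184 - 0.02886i)), H gives ((a + b)/√2, (a − b)/√2) = ((-0.8441 - 0.02041i), (-0.5353 + 0.02041i)).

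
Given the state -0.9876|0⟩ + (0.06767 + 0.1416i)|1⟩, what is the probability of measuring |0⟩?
0.9754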